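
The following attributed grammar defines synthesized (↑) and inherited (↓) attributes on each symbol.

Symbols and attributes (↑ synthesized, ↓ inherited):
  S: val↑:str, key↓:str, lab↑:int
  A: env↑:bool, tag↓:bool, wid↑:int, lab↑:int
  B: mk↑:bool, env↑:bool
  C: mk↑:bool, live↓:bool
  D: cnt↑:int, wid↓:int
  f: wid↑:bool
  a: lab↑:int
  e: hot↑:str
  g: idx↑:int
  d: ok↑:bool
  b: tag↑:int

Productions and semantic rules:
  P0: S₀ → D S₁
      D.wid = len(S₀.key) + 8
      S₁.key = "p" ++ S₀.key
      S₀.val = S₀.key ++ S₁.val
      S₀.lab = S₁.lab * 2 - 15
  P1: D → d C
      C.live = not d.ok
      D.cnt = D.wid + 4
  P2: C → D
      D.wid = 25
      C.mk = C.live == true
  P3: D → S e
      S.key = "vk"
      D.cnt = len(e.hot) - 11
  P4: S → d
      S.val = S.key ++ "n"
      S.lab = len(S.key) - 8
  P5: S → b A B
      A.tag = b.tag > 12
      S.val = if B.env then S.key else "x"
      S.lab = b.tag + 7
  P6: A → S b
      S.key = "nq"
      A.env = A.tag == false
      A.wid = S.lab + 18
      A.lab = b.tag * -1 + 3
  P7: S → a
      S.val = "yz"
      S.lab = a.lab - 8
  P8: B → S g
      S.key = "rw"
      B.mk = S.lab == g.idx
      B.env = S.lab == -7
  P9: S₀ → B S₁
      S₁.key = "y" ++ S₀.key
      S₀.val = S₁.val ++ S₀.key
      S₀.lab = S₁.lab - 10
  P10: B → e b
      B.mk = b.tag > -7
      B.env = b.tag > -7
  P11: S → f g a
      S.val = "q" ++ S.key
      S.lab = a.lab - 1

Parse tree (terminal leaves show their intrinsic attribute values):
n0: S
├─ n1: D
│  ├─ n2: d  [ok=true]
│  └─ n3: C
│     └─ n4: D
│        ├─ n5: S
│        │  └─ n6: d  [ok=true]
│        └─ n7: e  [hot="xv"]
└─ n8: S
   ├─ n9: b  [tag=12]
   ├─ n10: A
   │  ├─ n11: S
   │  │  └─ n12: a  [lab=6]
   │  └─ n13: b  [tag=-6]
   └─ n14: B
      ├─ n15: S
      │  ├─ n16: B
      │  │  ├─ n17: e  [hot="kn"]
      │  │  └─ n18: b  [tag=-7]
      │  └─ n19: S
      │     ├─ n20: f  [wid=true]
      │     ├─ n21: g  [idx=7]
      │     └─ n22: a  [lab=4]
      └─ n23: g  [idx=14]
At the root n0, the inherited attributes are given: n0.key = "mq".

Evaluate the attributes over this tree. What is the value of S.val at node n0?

"mqpmq"

1. n0.key = "mq"  [given at root]
2. n1.wid = 10  [len(S₀.key) + 8]
3. n2.ok = true  [terminal]
4. n3.live = false  [not d.ok]
5. n4.wid = 25  [25]
6. n5.key = "vk"  ["vk"]
7. n6.ok = true  [terminal]
8. n5.val = "vkn"  [S.key ++ "n"]
9. n5.lab = -6  [len(S.key) - 8]
10. n7.hot = "xv"  [terminal]
11. n4.cnt = -9  [len(e.hot) - 11]
12. n3.mk = false  [C.live == true]
13. n1.cnt = 14  [D.wid + 4]
14. n8.key = "pmq"  ["p" ++ S₀.key]
15. n9.tag = 12  [terminal]
16. n10.tag = false  [b.tag > 12]
17. n11.key = "nq"  ["nq"]
18. n12.lab = 6  [terminal]
19. n11.val = "yz"  ["yz"]
20. n11.lab = -2  [a.lab - 8]
21. n13.tag = -6  [terminal]
22. n10.env = true  [A.tag == false]
23. n10.wid = 16  [S.lab + 18]
24. n10.lab = 9  [b.tag * -1 + 3]
25. n15.key = "rw"  ["rw"]
26. n17.hot = "kn"  [terminal]
27. n18.tag = -7  [terminal]
28. n16.mk = false  [b.tag > -7]
29. n16.env = false  [b.tag > -7]
30. n19.key = "yrw"  ["y" ++ S₀.key]
31. n20.wid = true  [terminal]
32. n21.idx = 7  [terminal]
33. n22.lab = 4  [terminal]
34. n19.val = "qyrw"  ["q" ++ S.key]
35. n19.lab = 3  [a.lab - 1]
36. n15.val = "qyrwrw"  [S₁.val ++ S₀.key]
37. n15.lab = -7  [S₁.lab - 10]
38. n23.idx = 14  [terminal]
39. n14.mk = false  [S.lab == g.idx]
40. n14.env = true  [S.lab == -7]
41. n8.val = "pmq"  [if B.env then S.key else "x"]
42. n8.lab = 19  [b.tag + 7]
43. n0.val = "mqpmq"  [S₀.key ++ S₁.val]
44. n0.lab = 23  [S₁.lab * 2 - 15]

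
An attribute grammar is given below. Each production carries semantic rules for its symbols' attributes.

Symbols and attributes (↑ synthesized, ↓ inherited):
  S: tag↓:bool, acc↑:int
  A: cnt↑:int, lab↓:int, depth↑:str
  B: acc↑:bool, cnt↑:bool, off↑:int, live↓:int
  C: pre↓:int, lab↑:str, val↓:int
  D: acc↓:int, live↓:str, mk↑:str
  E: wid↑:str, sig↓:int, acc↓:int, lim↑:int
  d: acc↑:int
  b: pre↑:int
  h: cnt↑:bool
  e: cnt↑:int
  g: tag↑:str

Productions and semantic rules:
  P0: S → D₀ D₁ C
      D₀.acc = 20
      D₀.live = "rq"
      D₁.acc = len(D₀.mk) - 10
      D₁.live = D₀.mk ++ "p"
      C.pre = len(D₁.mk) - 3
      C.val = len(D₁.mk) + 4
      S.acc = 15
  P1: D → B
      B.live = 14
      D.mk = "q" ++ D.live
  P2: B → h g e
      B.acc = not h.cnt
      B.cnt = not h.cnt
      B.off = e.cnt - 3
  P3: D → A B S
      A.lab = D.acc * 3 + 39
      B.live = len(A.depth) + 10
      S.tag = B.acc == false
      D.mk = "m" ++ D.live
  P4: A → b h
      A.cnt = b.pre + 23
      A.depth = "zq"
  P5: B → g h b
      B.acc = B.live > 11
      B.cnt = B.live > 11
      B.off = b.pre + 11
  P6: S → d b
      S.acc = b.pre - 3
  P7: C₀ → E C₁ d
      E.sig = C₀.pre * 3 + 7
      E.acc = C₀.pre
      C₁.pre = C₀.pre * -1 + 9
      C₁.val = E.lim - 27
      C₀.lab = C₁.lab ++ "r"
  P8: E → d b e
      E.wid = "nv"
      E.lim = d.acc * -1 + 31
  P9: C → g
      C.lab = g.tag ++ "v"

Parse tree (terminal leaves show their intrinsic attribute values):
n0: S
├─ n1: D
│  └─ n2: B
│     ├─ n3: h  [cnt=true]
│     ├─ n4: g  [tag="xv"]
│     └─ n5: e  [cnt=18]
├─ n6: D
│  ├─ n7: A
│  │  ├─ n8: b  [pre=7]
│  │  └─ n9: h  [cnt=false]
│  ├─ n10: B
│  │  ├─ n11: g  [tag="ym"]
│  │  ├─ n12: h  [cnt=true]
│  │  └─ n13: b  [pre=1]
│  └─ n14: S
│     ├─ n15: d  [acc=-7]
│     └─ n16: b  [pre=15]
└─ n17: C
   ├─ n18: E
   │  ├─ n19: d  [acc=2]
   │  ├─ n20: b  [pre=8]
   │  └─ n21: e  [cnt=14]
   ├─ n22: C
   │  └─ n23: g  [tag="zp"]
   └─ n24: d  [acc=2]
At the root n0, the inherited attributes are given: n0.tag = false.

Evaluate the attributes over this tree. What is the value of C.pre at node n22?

7

1. n0.tag = false  [given at root]
2. n1.acc = 20  [20]
3. n1.live = "rq"  ["rq"]
4. n2.live = 14  [14]
5. n3.cnt = true  [terminal]
6. n4.tag = "xv"  [terminal]
7. n5.cnt = 18  [terminal]
8. n2.acc = false  [not h.cnt]
9. n2.cnt = false  [not h.cnt]
10. n2.off = 15  [e.cnt - 3]
11. n1.mk = "qrq"  ["q" ++ D.live]
12. n6.acc = -7  [len(D₀.mk) - 10]
13. n6.live = "qrqp"  [D₀.mk ++ "p"]
14. n7.lab = 18  [D.acc * 3 + 39]
15. n8.pre = 7  [terminal]
16. n9.cnt = false  [terminal]
17. n7.cnt = 30  [b.pre + 23]
18. n7.depth = "zq"  ["zq"]
19. n10.live = 12  [len(A.depth) + 10]
20. n11.tag = "ym"  [terminal]
21. n12.cnt = true  [terminal]
22. n13.pre = 1  [terminal]
23. n10.acc = true  [B.live > 11]
24. n10.cnt = true  [B.live > 11]
25. n10.off = 12  [b.pre + 11]
26. n14.tag = false  [B.acc == false]
27. n15.acc = -7  [terminal]
28. n16.pre = 15  [terminal]
29. n14.acc = 12  [b.pre - 3]
30. n6.mk = "mqrqp"  ["m" ++ D.live]
31. n17.pre = 2  [len(D₁.mk) - 3]
32. n17.val = 9  [len(D₁.mk) + 4]
33. n18.sig = 13  [C₀.pre * 3 + 7]
34. n18.acc = 2  [C₀.pre]
35. n19.acc = 2  [terminal]
36. n20.pre = 8  [terminal]
37. n21.cnt = 14  [terminal]
38. n18.wid = "nv"  ["nv"]
39. n18.lim = 29  [d.acc * -1 + 31]
40. n22.pre = 7  [C₀.pre * -1 + 9]
41. n22.val = 2  [E.lim - 27]
42. n23.tag = "zp"  [terminal]
43. n22.lab = "zpv"  [g.tag ++ "v"]
44. n24.acc = 2  [terminal]
45. n17.lab = "zpvr"  [C₁.lab ++ "r"]
46. n0.acc = 15  [15]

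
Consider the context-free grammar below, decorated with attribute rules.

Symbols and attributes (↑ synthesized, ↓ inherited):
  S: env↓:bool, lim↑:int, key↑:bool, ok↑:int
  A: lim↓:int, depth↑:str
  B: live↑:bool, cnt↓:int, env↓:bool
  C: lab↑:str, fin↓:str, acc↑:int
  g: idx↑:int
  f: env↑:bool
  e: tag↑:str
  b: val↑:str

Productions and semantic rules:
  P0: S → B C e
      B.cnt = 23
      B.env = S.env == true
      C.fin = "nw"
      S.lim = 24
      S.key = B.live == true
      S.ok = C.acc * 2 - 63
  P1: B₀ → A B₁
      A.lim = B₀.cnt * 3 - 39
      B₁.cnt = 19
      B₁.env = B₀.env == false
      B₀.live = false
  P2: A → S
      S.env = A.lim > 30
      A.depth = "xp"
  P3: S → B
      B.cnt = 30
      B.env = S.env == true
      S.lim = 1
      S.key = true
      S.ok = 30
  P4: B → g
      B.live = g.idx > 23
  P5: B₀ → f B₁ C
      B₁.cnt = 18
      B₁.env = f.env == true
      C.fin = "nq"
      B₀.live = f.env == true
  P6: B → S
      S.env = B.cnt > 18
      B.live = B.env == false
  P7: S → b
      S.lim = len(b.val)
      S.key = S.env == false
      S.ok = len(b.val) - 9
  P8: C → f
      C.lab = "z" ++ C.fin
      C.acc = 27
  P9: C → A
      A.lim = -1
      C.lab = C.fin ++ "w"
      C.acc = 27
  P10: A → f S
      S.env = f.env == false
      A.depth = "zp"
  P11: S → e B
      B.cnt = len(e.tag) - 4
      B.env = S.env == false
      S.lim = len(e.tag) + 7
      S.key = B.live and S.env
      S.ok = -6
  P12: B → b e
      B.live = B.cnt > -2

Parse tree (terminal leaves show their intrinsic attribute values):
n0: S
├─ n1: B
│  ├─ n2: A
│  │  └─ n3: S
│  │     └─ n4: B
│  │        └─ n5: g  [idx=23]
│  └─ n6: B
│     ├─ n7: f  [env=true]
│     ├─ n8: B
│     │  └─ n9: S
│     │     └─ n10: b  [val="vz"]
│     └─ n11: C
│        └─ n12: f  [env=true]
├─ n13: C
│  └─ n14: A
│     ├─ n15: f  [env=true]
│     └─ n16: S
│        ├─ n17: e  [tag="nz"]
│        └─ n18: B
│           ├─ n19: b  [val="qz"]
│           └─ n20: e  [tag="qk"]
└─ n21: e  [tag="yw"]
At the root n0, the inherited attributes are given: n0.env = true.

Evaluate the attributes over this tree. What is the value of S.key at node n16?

false

1. n0.env = true  [given at root]
2. n1.cnt = 23  [23]
3. n1.env = true  [S.env == true]
4. n2.lim = 30  [B₀.cnt * 3 - 39]
5. n3.env = false  [A.lim > 30]
6. n4.cnt = 30  [30]
7. n4.env = false  [S.env == true]
8. n5.idx = 23  [terminal]
9. n4.live = false  [g.idx > 23]
10. n3.lim = 1  [1]
11. n3.key = true  [true]
12. n3.ok = 30  [30]
13. n2.depth = "xp"  ["xp"]
14. n6.cnt = 19  [19]
15. n6.env = false  [B₀.env == false]
16. n7.env = true  [terminal]
17. n8.cnt = 18  [18]
18. n8.env = true  [f.env == true]
19. n9.env = false  [B.cnt > 18]
20. n10.val = "vz"  [terminal]
21. n9.lim = 2  [len(b.val)]
22. n9.key = true  [S.env == false]
23. n9.ok = -7  [len(b.val) - 9]
24. n8.live = false  [B.env == false]
25. n11.fin = "nq"  ["nq"]
26. n12.env = true  [terminal]
27. n11.lab = "znq"  ["z" ++ C.fin]
28. n11.acc = 27  [27]
29. n6.live = true  [f.env == true]
30. n1.live = false  [false]
31. n13.fin = "nw"  ["nw"]
32. n14.lim = -1  [-1]
33. n15.env = true  [terminal]
34. n16.env = false  [f.env == false]
35. n17.tag = "nz"  [terminal]
36. n18.cnt = -2  [len(e.tag) - 4]
37. n18.env = true  [S.env == false]
38. n19.val = "qz"  [terminal]
39. n20.tag = "qk"  [terminal]
40. n18.live = false  [B.cnt > -2]
41. n16.lim = 9  [len(e.tag) + 7]
42. n16.key = false  [B.live and S.env]
43. n16.ok = -6  [-6]
44. n14.depth = "zp"  ["zp"]
45. n13.lab = "nww"  [C.fin ++ "w"]
46. n13.acc = 27  [27]
47. n21.tag = "yw"  [terminal]
48. n0.lim = 24  [24]
49. n0.key = false  [B.live == true]
50. n0.ok = -9  [C.acc * 2 - 63]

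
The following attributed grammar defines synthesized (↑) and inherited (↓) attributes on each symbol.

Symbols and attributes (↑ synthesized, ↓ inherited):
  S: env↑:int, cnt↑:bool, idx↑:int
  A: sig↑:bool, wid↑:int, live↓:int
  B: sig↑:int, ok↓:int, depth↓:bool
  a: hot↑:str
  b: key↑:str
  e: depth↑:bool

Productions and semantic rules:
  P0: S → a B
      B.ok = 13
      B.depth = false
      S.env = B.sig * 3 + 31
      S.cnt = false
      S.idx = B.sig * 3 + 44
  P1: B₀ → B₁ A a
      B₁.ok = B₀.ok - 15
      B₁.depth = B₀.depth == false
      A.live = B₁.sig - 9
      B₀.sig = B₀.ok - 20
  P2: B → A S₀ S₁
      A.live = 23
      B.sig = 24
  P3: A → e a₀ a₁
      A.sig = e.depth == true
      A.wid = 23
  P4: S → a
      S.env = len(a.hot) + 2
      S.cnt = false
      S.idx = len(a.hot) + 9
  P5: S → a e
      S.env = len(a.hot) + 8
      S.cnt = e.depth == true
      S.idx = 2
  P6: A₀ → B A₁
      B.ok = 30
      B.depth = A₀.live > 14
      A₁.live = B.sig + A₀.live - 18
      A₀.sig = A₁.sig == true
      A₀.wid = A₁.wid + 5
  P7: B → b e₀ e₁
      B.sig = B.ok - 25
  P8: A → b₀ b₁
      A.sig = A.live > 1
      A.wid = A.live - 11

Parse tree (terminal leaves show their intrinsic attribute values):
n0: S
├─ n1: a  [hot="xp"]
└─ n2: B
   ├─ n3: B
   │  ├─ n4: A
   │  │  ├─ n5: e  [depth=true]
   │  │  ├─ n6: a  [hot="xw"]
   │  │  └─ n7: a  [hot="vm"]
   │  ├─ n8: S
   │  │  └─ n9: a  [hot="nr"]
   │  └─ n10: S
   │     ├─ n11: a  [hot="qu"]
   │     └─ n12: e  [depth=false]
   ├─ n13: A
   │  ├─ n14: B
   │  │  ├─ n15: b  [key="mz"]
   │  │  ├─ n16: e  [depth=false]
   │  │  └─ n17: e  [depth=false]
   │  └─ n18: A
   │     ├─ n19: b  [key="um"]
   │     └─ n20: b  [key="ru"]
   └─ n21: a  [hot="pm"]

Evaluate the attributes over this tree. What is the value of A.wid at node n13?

1. n1.hot = "xp"  [terminal]
2. n2.ok = 13  [13]
3. n2.depth = false  [false]
4. n3.ok = -2  [B₀.ok - 15]
5. n3.depth = true  [B₀.depth == false]
6. n4.live = 23  [23]
7. n5.depth = true  [terminal]
8. n6.hot = "xw"  [terminal]
9. n7.hot = "vm"  [terminal]
10. n4.sig = true  [e.depth == true]
11. n4.wid = 23  [23]
12. n9.hot = "nr"  [terminal]
13. n8.env = 4  [len(a.hot) + 2]
14. n8.cnt = false  [false]
15. n8.idx = 11  [len(a.hot) + 9]
16. n11.hot = "qu"  [terminal]
17. n12.depth = false  [terminal]
18. n10.env = 10  [len(a.hot) + 8]
19. n10.cnt = false  [e.depth == true]
20. n10.idx = 2  [2]
21. n3.sig = 24  [24]
22. n13.live = 15  [B₁.sig - 9]
23. n14.ok = 30  [30]
24. n14.depth = true  [A₀.live > 14]
25. n15.key = "mz"  [terminal]
26. n16.depth = false  [terminal]
27. n17.depth = false  [terminal]
28. n14.sig = 5  [B.ok - 25]
29. n18.live = 2  [B.sig + A₀.live - 18]
30. n19.key = "um"  [terminal]
31. n20.key = "ru"  [terminal]
32. n18.sig = true  [A.live > 1]
33. n18.wid = -9  [A.live - 11]
34. n13.sig = true  [A₁.sig == true]
35. n13.wid = -4  [A₁.wid + 5]
36. n21.hot = "pm"  [terminal]
37. n2.sig = -7  [B₀.ok - 20]
38. n0.env = 10  [B.sig * 3 + 31]
39. n0.cnt = false  [false]
40. n0.idx = 23  [B.sig * 3 + 44]

-4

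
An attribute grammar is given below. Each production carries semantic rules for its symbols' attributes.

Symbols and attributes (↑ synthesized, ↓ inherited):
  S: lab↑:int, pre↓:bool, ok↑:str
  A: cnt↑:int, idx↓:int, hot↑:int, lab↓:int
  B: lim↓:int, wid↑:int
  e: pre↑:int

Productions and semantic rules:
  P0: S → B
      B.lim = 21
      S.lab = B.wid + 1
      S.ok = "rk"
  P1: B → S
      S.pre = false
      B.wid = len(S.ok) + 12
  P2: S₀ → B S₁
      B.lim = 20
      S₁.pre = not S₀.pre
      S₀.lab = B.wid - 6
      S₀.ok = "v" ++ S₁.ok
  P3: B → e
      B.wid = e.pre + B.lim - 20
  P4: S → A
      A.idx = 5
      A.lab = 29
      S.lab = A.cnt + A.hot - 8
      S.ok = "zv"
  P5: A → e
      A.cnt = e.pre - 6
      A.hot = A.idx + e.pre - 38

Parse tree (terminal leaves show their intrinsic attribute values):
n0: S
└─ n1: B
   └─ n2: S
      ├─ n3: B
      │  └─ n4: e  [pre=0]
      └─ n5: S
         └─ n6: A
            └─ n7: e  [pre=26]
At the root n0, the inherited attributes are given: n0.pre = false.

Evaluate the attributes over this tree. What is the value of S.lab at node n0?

16

1. n0.pre = false  [given at root]
2. n1.lim = 21  [21]
3. n2.pre = false  [false]
4. n3.lim = 20  [20]
5. n4.pre = 0  [terminal]
6. n3.wid = 0  [e.pre + B.lim - 20]
7. n5.pre = true  [not S₀.pre]
8. n6.idx = 5  [5]
9. n6.lab = 29  [29]
10. n7.pre = 26  [terminal]
11. n6.cnt = 20  [e.pre - 6]
12. n6.hot = -7  [A.idx + e.pre - 38]
13. n5.lab = 5  [A.cnt + A.hot - 8]
14. n5.ok = "zv"  ["zv"]
15. n2.lab = -6  [B.wid - 6]
16. n2.ok = "vzv"  ["v" ++ S₁.ok]
17. n1.wid = 15  [len(S.ok) + 12]
18. n0.lab = 16  [B.wid + 1]
19. n0.ok = "rk"  ["rk"]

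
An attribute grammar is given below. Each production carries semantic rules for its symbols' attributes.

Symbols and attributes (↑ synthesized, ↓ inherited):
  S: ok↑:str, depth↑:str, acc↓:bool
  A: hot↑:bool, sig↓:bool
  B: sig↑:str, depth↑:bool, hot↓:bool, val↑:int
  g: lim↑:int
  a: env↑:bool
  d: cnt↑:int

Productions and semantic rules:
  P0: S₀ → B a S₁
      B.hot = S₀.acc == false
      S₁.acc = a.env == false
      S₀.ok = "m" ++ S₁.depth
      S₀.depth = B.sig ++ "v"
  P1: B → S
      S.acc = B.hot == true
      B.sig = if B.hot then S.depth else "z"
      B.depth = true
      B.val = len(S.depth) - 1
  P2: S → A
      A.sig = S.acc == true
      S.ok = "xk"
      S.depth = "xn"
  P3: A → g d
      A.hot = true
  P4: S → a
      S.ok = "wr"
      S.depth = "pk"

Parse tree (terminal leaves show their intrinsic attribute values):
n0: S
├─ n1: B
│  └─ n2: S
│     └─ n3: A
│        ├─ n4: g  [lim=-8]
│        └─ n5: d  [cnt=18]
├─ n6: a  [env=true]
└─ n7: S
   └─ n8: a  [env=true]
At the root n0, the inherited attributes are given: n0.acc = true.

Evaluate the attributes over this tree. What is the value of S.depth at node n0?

1. n0.acc = true  [given at root]
2. n1.hot = false  [S₀.acc == false]
3. n2.acc = false  [B.hot == true]
4. n3.sig = false  [S.acc == true]
5. n4.lim = -8  [terminal]
6. n5.cnt = 18  [terminal]
7. n3.hot = true  [true]
8. n2.ok = "xk"  ["xk"]
9. n2.depth = "xn"  ["xn"]
10. n1.sig = "z"  [if B.hot then S.depth else "z"]
11. n1.depth = true  [true]
12. n1.val = 1  [len(S.depth) - 1]
13. n6.env = true  [terminal]
14. n7.acc = false  [a.env == false]
15. n8.env = true  [terminal]
16. n7.ok = "wr"  ["wr"]
17. n7.depth = "pk"  ["pk"]
18. n0.ok = "mpk"  ["m" ++ S₁.depth]
19. n0.depth = "zv"  [B.sig ++ "v"]

"zv"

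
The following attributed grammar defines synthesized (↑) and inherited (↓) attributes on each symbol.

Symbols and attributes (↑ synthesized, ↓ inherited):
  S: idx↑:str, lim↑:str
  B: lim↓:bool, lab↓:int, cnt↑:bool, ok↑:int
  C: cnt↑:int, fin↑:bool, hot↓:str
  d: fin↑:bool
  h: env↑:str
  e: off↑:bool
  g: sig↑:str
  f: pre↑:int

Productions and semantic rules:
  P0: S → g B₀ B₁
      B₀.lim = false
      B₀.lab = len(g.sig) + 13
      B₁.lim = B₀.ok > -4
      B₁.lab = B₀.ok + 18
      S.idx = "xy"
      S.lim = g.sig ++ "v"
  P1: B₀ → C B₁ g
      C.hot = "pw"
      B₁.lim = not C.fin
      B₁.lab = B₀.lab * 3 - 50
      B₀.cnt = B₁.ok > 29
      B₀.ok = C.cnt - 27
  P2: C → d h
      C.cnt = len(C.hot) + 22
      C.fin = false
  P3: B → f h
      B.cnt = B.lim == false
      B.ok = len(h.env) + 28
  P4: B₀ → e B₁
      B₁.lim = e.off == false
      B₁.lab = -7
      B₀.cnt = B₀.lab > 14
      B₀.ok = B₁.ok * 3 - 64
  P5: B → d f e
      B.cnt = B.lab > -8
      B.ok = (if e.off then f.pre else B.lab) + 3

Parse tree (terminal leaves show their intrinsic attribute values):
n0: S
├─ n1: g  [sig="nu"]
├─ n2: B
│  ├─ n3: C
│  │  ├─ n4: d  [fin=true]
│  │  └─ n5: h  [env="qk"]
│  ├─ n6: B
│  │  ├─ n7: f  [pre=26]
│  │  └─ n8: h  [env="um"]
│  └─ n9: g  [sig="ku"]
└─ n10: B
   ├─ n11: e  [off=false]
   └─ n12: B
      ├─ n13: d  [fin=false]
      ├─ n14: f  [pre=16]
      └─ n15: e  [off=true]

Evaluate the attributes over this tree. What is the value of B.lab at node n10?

15

1. n1.sig = "nu"  [terminal]
2. n2.lim = false  [false]
3. n2.lab = 15  [len(g.sig) + 13]
4. n3.hot = "pw"  ["pw"]
5. n4.fin = true  [terminal]
6. n5.env = "qk"  [terminal]
7. n3.cnt = 24  [len(C.hot) + 22]
8. n3.fin = false  [false]
9. n6.lim = true  [not C.fin]
10. n6.lab = -5  [B₀.lab * 3 - 50]
11. n7.pre = 26  [terminal]
12. n8.env = "um"  [terminal]
13. n6.cnt = false  [B.lim == false]
14. n6.ok = 30  [len(h.env) + 28]
15. n9.sig = "ku"  [terminal]
16. n2.cnt = true  [B₁.ok > 29]
17. n2.ok = -3  [C.cnt - 27]
18. n10.lim = true  [B₀.ok > -4]
19. n10.lab = 15  [B₀.ok + 18]
20. n11.off = false  [terminal]
21. n12.lim = true  [e.off == false]
22. n12.lab = -7  [-7]
23. n13.fin = false  [terminal]
24. n14.pre = 16  [terminal]
25. n15.off = true  [terminal]
26. n12.cnt = true  [B.lab > -8]
27. n12.ok = 19  [(if e.off then f.pre else B.lab) + 3]
28. n10.cnt = true  [B₀.lab > 14]
29. n10.ok = -7  [B₁.ok * 3 - 64]
30. n0.idx = "xy"  ["xy"]
31. n0.lim = "nuv"  [g.sig ++ "v"]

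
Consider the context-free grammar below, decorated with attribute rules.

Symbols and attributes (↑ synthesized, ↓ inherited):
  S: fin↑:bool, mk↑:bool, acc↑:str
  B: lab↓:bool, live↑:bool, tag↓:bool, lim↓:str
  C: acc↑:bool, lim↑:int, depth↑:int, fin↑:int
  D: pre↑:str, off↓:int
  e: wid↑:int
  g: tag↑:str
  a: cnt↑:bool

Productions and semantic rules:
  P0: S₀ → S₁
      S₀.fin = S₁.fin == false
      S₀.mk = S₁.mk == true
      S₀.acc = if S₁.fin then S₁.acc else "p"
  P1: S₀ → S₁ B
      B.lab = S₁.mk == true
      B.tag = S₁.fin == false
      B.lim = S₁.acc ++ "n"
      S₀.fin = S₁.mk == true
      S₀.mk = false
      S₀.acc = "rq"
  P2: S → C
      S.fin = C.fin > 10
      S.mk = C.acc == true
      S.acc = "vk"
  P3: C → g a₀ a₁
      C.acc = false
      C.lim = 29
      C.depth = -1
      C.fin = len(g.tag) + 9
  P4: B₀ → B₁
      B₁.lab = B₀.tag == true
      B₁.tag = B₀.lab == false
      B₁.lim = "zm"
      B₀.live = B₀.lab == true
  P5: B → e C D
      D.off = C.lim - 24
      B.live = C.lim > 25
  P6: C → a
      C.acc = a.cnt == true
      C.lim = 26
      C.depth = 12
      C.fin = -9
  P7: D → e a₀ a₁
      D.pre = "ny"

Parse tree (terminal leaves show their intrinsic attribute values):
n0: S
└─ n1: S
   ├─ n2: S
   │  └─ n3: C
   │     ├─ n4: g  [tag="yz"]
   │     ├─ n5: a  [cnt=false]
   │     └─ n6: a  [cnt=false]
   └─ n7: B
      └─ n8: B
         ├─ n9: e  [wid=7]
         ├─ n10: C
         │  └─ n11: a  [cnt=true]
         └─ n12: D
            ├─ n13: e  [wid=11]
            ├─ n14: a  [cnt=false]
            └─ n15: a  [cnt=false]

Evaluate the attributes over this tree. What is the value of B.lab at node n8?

false

1. n4.tag = "yz"  [terminal]
2. n5.cnt = false  [terminal]
3. n6.cnt = false  [terminal]
4. n3.acc = false  [false]
5. n3.lim = 29  [29]
6. n3.depth = -1  [-1]
7. n3.fin = 11  [len(g.tag) + 9]
8. n2.fin = true  [C.fin > 10]
9. n2.mk = false  [C.acc == true]
10. n2.acc = "vk"  ["vk"]
11. n7.lab = false  [S₁.mk == true]
12. n7.tag = false  [S₁.fin == false]
13. n7.lim = "vkn"  [S₁.acc ++ "n"]
14. n8.lab = false  [B₀.tag == true]
15. n8.tag = true  [B₀.lab == false]
16. n8.lim = "zm"  ["zm"]
17. n9.wid = 7  [terminal]
18. n11.cnt = true  [terminal]
19. n10.acc = true  [a.cnt == true]
20. n10.lim = 26  [26]
21. n10.depth = 12  [12]
22. n10.fin = -9  [-9]
23. n12.off = 2  [C.lim - 24]
24. n13.wid = 11  [terminal]
25. n14.cnt = false  [terminal]
26. n15.cnt = false  [terminal]
27. n12.pre = "ny"  ["ny"]
28. n8.live = true  [C.lim > 25]
29. n7.live = false  [B₀.lab == true]
30. n1.fin = false  [S₁.mk == true]
31. n1.mk = false  [false]
32. n1.acc = "rq"  ["rq"]
33. n0.fin = true  [S₁.fin == false]
34. n0.mk = false  [S₁.mk == true]
35. n0.acc = "p"  [if S₁.fin then S₁.acc else "p"]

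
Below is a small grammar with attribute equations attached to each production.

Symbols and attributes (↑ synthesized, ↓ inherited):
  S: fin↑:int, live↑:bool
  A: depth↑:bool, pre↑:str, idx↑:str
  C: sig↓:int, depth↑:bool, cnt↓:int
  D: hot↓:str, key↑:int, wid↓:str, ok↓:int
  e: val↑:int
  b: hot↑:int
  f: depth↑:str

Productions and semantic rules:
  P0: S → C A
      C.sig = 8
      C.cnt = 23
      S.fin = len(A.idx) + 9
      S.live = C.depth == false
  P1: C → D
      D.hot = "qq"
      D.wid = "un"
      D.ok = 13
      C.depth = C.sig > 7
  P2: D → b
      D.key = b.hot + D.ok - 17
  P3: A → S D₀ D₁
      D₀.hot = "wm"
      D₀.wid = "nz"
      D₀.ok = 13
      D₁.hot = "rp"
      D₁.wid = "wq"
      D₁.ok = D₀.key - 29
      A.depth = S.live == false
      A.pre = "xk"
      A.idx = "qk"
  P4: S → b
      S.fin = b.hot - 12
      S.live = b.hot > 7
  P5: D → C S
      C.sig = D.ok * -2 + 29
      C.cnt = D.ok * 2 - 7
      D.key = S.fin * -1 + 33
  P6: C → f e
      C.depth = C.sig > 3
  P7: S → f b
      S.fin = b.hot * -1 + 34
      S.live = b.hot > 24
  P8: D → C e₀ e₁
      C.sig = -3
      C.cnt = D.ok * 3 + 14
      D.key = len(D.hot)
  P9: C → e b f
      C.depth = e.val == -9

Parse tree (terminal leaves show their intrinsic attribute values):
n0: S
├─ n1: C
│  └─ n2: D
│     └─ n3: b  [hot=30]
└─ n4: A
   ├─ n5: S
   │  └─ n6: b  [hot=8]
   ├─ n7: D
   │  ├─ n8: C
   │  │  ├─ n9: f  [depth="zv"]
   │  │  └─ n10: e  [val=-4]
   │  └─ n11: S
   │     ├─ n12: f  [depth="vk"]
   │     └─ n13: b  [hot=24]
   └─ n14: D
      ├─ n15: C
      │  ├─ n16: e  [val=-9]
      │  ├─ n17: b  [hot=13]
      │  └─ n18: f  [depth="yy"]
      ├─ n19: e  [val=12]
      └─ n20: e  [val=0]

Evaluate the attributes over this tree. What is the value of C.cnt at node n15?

-4

1. n1.sig = 8  [8]
2. n1.cnt = 23  [23]
3. n2.hot = "qq"  ["qq"]
4. n2.wid = "un"  ["un"]
5. n2.ok = 13  [13]
6. n3.hot = 30  [terminal]
7. n2.key = 26  [b.hot + D.ok - 17]
8. n1.depth = true  [C.sig > 7]
9. n6.hot = 8  [terminal]
10. n5.fin = -4  [b.hot - 12]
11. n5.live = true  [b.hot > 7]
12. n7.hot = "wm"  ["wm"]
13. n7.wid = "nz"  ["nz"]
14. n7.ok = 13  [13]
15. n8.sig = 3  [D.ok * -2 + 29]
16. n8.cnt = 19  [D.ok * 2 - 7]
17. n9.depth = "zv"  [terminal]
18. n10.val = -4  [terminal]
19. n8.depth = false  [C.sig > 3]
20. n12.depth = "vk"  [terminal]
21. n13.hot = 24  [terminal]
22. n11.fin = 10  [b.hot * -1 + 34]
23. n11.live = false  [b.hot > 24]
24. n7.key = 23  [S.fin * -1 + 33]
25. n14.hot = "rp"  ["rp"]
26. n14.wid = "wq"  ["wq"]
27. n14.ok = -6  [D₀.key - 29]
28. n15.sig = -3  [-3]
29. n15.cnt = -4  [D.ok * 3 + 14]
30. n16.val = -9  [terminal]
31. n17.hot = 13  [terminal]
32. n18.depth = "yy"  [terminal]
33. n15.depth = true  [e.val == -9]
34. n19.val = 12  [terminal]
35. n20.val = 0  [terminal]
36. n14.key = 2  [len(D.hot)]
37. n4.depth = false  [S.live == false]
38. n4.pre = "xk"  ["xk"]
39. n4.idx = "qk"  ["qk"]
40. n0.fin = 11  [len(A.idx) + 9]
41. n0.live = false  [C.depth == false]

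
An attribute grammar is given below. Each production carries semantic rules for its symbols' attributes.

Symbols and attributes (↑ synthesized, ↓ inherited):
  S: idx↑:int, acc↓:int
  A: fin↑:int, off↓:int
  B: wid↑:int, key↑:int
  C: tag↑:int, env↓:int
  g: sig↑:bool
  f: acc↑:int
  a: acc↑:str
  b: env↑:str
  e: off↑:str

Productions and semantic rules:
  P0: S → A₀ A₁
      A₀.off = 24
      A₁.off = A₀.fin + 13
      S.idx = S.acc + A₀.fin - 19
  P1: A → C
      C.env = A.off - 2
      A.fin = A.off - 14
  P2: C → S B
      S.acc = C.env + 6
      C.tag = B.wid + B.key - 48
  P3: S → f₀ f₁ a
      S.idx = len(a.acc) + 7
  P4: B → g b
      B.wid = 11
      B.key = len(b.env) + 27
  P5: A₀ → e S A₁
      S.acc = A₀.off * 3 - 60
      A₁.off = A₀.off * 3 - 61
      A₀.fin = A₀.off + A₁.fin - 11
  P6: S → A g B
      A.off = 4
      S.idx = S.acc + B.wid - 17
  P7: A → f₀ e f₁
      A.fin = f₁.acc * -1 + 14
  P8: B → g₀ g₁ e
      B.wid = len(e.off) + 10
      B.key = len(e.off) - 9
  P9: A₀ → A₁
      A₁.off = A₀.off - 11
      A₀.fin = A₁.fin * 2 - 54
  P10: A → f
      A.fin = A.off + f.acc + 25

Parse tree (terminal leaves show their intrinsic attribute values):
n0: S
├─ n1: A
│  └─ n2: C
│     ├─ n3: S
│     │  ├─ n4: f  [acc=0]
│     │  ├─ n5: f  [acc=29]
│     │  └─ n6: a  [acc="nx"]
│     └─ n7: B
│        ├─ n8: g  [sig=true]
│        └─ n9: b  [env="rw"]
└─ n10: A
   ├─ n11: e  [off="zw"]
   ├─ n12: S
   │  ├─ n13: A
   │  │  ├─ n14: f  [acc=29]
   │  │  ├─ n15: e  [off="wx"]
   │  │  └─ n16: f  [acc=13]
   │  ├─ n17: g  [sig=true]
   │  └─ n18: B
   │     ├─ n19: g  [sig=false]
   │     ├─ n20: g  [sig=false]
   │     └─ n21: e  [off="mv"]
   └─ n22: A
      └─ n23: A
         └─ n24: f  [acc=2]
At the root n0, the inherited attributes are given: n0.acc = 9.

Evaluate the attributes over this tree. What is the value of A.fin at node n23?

1. n0.acc = 9  [given at root]
2. n1.off = 24  [24]
3. n2.env = 22  [A.off - 2]
4. n3.acc = 28  [C.env + 6]
5. n4.acc = 0  [terminal]
6. n5.acc = 29  [terminal]
7. n6.acc = "nx"  [terminal]
8. n3.idx = 9  [len(a.acc) + 7]
9. n8.sig = true  [terminal]
10. n9.env = "rw"  [terminal]
11. n7.wid = 11  [11]
12. n7.key = 29  [len(b.env) + 27]
13. n2.tag = -8  [B.wid + B.key - 48]
14. n1.fin = 10  [A.off - 14]
15. n10.off = 23  [A₀.fin + 13]
16. n11.off = "zw"  [terminal]
17. n12.acc = 9  [A₀.off * 3 - 60]
18. n13.off = 4  [4]
19. n14.acc = 29  [terminal]
20. n15.off = "wx"  [terminal]
21. n16.acc = 13  [terminal]
22. n13.fin = 1  [f₁.acc * -1 + 14]
23. n17.sig = true  [terminal]
24. n19.sig = false  [terminal]
25. n20.sig = false  [terminal]
26. n21.off = "mv"  [terminal]
27. n18.wid = 12  [len(e.off) + 10]
28. n18.key = -7  [len(e.off) - 9]
29. n12.idx = 4  [S.acc + B.wid - 17]
30. n22.off = 8  [A₀.off * 3 - 61]
31. n23.off = -3  [A₀.off - 11]
32. n24.acc = 2  [terminal]
33. n23.fin = 24  [A.off + f.acc + 25]
34. n22.fin = -6  [A₁.fin * 2 - 54]
35. n10.fin = 6  [A₀.off + A₁.fin - 11]
36. n0.idx = 0  [S.acc + A₀.fin - 19]

24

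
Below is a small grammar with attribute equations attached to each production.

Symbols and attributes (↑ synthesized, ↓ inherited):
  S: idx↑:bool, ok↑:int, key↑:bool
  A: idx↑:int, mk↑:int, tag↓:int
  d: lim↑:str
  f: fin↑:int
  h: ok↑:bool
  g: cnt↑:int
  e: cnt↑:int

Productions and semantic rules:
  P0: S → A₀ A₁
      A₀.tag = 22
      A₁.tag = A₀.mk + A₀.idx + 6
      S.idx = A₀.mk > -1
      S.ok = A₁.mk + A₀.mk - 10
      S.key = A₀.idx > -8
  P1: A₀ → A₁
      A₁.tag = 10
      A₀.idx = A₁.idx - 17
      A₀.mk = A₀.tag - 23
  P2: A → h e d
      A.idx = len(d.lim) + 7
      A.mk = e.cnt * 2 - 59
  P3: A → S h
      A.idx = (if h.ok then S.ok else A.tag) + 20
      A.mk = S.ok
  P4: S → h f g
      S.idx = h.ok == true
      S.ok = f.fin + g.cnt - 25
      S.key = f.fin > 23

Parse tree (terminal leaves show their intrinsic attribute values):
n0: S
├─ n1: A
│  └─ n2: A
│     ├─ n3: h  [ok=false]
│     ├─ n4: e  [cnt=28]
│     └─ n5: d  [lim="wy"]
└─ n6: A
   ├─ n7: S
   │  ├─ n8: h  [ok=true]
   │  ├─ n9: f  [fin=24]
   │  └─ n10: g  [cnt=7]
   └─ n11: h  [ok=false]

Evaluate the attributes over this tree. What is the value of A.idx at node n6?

1. n1.tag = 22  [22]
2. n2.tag = 10  [10]
3. n3.ok = false  [terminal]
4. n4.cnt = 28  [terminal]
5. n5.lim = "wy"  [terminal]
6. n2.idx = 9  [len(d.lim) + 7]
7. n2.mk = -3  [e.cnt * 2 - 59]
8. n1.idx = -8  [A₁.idx - 17]
9. n1.mk = -1  [A₀.tag - 23]
10. n6.tag = -3  [A₀.mk + A₀.idx + 6]
11. n8.ok = true  [terminal]
12. n9.fin = 24  [terminal]
13. n10.cnt = 7  [terminal]
14. n7.idx = true  [h.ok == true]
15. n7.ok = 6  [f.fin + g.cnt - 25]
16. n7.key = true  [f.fin > 23]
17. n11.ok = false  [terminal]
18. n6.idx = 17  [(if h.ok then S.ok else A.tag) + 20]
19. n6.mk = 6  [S.ok]
20. n0.idx = false  [A₀.mk > -1]
21. n0.ok = -5  [A₁.mk + A₀.mk - 10]
22. n0.key = false  [A₀.idx > -8]

17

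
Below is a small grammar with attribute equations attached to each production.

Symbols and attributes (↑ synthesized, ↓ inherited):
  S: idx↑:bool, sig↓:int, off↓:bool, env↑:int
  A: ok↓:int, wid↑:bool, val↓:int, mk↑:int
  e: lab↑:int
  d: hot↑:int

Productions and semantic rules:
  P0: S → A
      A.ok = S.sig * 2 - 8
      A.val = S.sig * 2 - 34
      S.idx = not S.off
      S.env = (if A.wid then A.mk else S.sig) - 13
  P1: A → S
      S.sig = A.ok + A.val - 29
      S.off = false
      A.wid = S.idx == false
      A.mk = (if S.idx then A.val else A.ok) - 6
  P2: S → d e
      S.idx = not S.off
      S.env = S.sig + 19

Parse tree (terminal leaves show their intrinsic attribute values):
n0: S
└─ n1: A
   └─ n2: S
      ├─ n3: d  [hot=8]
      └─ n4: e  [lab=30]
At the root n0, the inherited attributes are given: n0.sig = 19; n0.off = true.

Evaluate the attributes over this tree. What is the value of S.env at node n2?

1. n0.sig = 19  [given at root]
2. n0.off = true  [given at root]
3. n1.ok = 30  [S.sig * 2 - 8]
4. n1.val = 4  [S.sig * 2 - 34]
5. n2.sig = 5  [A.ok + A.val - 29]
6. n2.off = false  [false]
7. n3.hot = 8  [terminal]
8. n4.lab = 30  [terminal]
9. n2.idx = true  [not S.off]
10. n2.env = 24  [S.sig + 19]
11. n1.wid = false  [S.idx == false]
12. n1.mk = -2  [(if S.idx then A.val else A.ok) - 6]
13. n0.idx = false  [not S.off]
14. n0.env = 6  [(if A.wid then A.mk else S.sig) - 13]

24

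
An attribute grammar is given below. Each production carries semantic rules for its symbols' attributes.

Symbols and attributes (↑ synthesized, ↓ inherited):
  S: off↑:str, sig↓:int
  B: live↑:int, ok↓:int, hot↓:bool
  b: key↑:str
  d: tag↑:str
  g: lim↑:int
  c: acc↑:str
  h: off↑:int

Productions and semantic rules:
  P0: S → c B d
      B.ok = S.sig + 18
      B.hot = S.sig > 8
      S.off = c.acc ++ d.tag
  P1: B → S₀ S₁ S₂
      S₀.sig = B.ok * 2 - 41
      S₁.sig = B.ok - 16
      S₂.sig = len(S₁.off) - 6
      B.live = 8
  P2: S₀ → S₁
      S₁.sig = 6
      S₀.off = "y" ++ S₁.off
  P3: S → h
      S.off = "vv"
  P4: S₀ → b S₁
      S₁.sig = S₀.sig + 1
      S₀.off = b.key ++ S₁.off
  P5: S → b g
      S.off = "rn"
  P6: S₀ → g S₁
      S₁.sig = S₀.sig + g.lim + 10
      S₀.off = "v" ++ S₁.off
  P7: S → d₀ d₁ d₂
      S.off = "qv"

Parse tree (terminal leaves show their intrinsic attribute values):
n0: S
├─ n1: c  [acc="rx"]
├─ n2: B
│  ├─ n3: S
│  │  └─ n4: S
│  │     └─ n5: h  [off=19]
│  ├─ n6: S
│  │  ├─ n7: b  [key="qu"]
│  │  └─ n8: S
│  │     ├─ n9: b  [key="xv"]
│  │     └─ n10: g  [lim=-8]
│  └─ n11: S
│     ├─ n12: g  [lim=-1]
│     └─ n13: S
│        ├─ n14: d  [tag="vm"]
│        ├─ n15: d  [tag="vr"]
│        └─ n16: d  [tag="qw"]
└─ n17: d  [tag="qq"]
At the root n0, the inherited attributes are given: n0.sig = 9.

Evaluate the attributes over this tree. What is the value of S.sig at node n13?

7

1. n0.sig = 9  [given at root]
2. n1.acc = "rx"  [terminal]
3. n2.ok = 27  [S.sig + 18]
4. n2.hot = true  [S.sig > 8]
5. n3.sig = 13  [B.ok * 2 - 41]
6. n4.sig = 6  [6]
7. n5.off = 19  [terminal]
8. n4.off = "vv"  ["vv"]
9. n3.off = "yvv"  ["y" ++ S₁.off]
10. n6.sig = 11  [B.ok - 16]
11. n7.key = "qu"  [terminal]
12. n8.sig = 12  [S₀.sig + 1]
13. n9.key = "xv"  [terminal]
14. n10.lim = -8  [terminal]
15. n8.off = "rn"  ["rn"]
16. n6.off = "qurn"  [b.key ++ S₁.off]
17. n11.sig = -2  [len(S₁.off) - 6]
18. n12.lim = -1  [terminal]
19. n13.sig = 7  [S₀.sig + g.lim + 10]
20. n14.tag = "vm"  [terminal]
21. n15.tag = "vr"  [terminal]
22. n16.tag = "qw"  [terminal]
23. n13.off = "qv"  ["qv"]
24. n11.off = "vqv"  ["v" ++ S₁.off]
25. n2.live = 8  [8]
26. n17.tag = "qq"  [terminal]
27. n0.off = "rxqq"  [c.acc ++ d.tag]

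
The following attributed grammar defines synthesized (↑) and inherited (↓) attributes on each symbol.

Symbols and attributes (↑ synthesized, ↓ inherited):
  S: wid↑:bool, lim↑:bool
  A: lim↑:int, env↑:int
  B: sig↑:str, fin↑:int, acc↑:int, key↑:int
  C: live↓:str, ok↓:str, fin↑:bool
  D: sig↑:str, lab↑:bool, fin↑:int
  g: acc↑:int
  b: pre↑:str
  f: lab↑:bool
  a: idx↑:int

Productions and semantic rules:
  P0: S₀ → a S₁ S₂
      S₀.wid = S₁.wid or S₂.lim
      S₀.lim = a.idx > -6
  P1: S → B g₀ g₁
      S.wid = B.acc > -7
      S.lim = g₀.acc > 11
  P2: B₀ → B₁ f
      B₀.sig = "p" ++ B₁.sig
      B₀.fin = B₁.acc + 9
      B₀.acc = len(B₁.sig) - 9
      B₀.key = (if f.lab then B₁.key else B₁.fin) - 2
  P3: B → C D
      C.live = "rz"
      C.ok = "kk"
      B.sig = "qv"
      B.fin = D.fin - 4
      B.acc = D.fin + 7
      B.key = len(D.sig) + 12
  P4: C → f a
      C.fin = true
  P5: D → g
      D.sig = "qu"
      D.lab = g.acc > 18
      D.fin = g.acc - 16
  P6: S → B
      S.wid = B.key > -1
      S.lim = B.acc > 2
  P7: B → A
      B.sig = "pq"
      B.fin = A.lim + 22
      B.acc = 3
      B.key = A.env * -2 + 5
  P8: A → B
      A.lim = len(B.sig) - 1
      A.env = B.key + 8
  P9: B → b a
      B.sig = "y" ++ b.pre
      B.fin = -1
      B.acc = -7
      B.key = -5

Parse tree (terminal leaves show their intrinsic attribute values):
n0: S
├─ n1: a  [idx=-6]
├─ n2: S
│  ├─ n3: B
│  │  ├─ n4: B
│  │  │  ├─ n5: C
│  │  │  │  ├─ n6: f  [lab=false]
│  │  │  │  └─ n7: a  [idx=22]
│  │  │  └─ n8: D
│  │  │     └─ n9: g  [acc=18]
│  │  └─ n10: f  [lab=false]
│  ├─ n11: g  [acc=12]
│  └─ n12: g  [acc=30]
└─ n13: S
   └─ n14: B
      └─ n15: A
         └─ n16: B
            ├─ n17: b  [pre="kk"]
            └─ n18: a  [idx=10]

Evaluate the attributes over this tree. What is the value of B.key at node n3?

1. n1.idx = -6  [terminal]
2. n5.live = "rz"  ["rz"]
3. n5.ok = "kk"  ["kk"]
4. n6.lab = false  [terminal]
5. n7.idx = 22  [terminal]
6. n5.fin = true  [true]
7. n9.acc = 18  [terminal]
8. n8.sig = "qu"  ["qu"]
9. n8.lab = false  [g.acc > 18]
10. n8.fin = 2  [g.acc - 16]
11. n4.sig = "qv"  ["qv"]
12. n4.fin = -2  [D.fin - 4]
13. n4.acc = 9  [D.fin + 7]
14. n4.key = 14  [len(D.sig) + 12]
15. n10.lab = false  [terminal]
16. n3.sig = "pqv"  ["p" ++ B₁.sig]
17. n3.fin = 18  [B₁.acc + 9]
18. n3.acc = -7  [len(B₁.sig) - 9]
19. n3.key = -4  [(if f.lab then B₁.key else B₁.fin) - 2]
20. n11.acc = 12  [terminal]
21. n12.acc = 30  [terminal]
22. n2.wid = false  [B.acc > -7]
23. n2.lim = true  [g₀.acc > 11]
24. n17.pre = "kk"  [terminal]
25. n18.idx = 10  [terminal]
26. n16.sig = "ykk"  ["y" ++ b.pre]
27. n16.fin = -1  [-1]
28. n16.acc = -7  [-7]
29. n16.key = -5  [-5]
30. n15.lim = 2  [len(B.sig) - 1]
31. n15.env = 3  [B.key + 8]
32. n14.sig = "pq"  ["pq"]
33. n14.fin = 24  [A.lim + 22]
34. n14.acc = 3  [3]
35. n14.key = -1  [A.env * -2 + 5]
36. n13.wid = false  [B.key > -1]
37. n13.lim = true  [B.acc > 2]
38. n0.wid = true  [S₁.wid or S₂.lim]
39. n0.lim = false  [a.idx > -6]

-4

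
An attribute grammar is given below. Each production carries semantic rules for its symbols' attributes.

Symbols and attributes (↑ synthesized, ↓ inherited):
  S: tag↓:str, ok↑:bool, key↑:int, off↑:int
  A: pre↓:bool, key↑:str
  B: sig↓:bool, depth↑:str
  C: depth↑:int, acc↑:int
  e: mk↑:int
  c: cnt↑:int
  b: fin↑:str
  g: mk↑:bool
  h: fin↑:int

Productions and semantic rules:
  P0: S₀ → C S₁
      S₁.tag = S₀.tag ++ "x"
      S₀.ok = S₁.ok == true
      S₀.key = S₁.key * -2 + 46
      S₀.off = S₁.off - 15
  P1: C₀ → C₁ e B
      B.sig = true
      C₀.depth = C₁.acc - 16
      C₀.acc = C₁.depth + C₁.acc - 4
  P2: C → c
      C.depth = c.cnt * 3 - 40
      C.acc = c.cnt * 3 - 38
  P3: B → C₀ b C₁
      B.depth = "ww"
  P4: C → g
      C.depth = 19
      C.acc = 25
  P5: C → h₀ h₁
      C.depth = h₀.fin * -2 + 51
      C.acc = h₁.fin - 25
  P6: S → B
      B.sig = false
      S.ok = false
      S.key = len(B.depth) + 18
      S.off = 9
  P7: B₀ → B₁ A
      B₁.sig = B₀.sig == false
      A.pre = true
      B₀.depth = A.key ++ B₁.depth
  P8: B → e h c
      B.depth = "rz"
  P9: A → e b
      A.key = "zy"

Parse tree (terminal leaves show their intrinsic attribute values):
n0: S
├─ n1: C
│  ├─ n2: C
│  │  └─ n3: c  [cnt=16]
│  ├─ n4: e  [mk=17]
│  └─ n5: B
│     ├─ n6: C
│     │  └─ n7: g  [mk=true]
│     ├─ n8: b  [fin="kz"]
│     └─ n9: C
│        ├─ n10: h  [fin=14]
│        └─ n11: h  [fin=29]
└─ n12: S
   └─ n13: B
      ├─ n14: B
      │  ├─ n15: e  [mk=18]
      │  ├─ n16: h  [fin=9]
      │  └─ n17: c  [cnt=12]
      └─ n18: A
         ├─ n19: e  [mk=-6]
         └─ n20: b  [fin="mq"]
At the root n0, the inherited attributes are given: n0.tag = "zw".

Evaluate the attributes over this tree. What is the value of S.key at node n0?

1. n0.tag = "zw"  [given at root]
2. n3.cnt = 16  [terminal]
3. n2.depth = 8  [c.cnt * 3 - 40]
4. n2.acc = 10  [c.cnt * 3 - 38]
5. n4.mk = 17  [terminal]
6. n5.sig = true  [true]
7. n7.mk = true  [terminal]
8. n6.depth = 19  [19]
9. n6.acc = 25  [25]
10. n8.fin = "kz"  [terminal]
11. n10.fin = 14  [terminal]
12. n11.fin = 29  [terminal]
13. n9.depth = 23  [h₀.fin * -2 + 51]
14. n9.acc = 4  [h₁.fin - 25]
15. n5.depth = "ww"  ["ww"]
16. n1.depth = -6  [C₁.acc - 16]
17. n1.acc = 14  [C₁.depth + C₁.acc - 4]
18. n12.tag = "zwx"  [S₀.tag ++ "x"]
19. n13.sig = false  [false]
20. n14.sig = true  [B₀.sig == false]
21. n15.mk = 18  [terminal]
22. n16.fin = 9  [terminal]
23. n17.cnt = 12  [terminal]
24. n14.depth = "rz"  ["rz"]
25. n18.pre = true  [true]
26. n19.mk = -6  [terminal]
27. n20.fin = "mq"  [terminal]
28. n18.key = "zy"  ["zy"]
29. n13.depth = "zyrz"  [A.key ++ B₁.depth]
30. n12.ok = false  [false]
31. n12.key = 22  [len(B.depth) + 18]
32. n12.off = 9  [9]
33. n0.ok = false  [S₁.ok == true]
34. n0.key = 2  [S₁.key * -2 + 46]
35. n0.off = -6  [S₁.off - 15]

2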